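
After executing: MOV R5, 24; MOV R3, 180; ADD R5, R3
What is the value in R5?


Register state trace:
  MOV R5, 24  → R5 = 24
  MOV R3, 180  → R3 = 180
  ADD R5, R3  → R5 = 24 + 180 = 204
Final: R5 = 204

204


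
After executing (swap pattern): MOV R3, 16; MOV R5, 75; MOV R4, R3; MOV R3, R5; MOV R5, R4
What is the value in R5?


Register state trace (swap pattern):
  MOV R3, 16  → R3 = 16
  MOV R5, 75  → R5 = 75
  MOV R4, R3  → R4 = 16  (save R3)
  MOV R3, R5  → R3 = 75  (R3 gets R5's value)
  MOV R5, R4  → R5 = 16  (R5 gets saved value)
Final: R5 = 16

16


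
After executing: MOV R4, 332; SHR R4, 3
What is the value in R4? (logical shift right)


Register state trace:
  MOV R4, 332  → R4 = 332
  SHR R4, 3  → R4 = 332 >> 3 = 332 // 2^3 = 41
Final: R4 = 41

41


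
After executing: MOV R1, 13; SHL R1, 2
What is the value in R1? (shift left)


Register state trace:
  MOV R1, 13  → R1 = 13
  SHL R1, 2  → R1 = 13 << 2 = 13 * 2^2 = 52
Final: R1 = 52

52


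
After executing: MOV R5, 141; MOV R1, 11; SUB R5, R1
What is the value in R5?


Register state trace:
  MOV R5, 141  → R5 = 141
  MOV R1, 11  → R1 = 11
  SUB R5, R1  → R5 = 141 - 11 = 130
Final: R5 = 130

130


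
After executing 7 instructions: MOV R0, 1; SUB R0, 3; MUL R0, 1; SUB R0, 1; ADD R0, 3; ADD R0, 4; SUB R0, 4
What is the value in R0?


Register state trace:
  MOV R0, 1  → R0 = 1
  SUB R0, 3  → R0 = 1 - 3 = -2
  MUL R0, 1  → R0 = -2 * 1 = -2
  SUB R0, 1  → R0 = -2 - 1 = -3
  ADD R0, 3  → R0 = -3 + 3 = 0
  ADD R0, 4  → R0 = 0 + 4 = 4
  SUB R0, 4  → R0 = 4 - 4 = 0
Final: R0 = 0

0


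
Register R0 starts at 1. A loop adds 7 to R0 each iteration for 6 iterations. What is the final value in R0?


Starting value: R0 = 1
  Iter 1: R0 = 1 + 7 = 8
  Iter 2: R0 = 8 + 7 = 15
  Iter 3: R0 = 15 + 7 = 22
  Iter 4: R0 = 22 + 7 = 29
  Iter 5: R0 = 29 + 7 = 36
  Iter 6: R0 = 36 + 7 = 43
Final: R0 = 43

43


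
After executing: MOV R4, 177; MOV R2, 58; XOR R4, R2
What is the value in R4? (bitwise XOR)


Register state trace:
  MOV R4, 177  → R4 = 177 (0b10110001)
  MOV R2, 58  → R2 = 58 (0b00111010)
  XOR R4, R2  → R4 = 177 XOR 58 = 139 (0b10001011)
Final: R4 = 139

139


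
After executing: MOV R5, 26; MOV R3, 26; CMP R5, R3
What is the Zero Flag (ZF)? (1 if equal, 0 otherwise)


Register state trace:
  MOV R5, 26  → R5 = 26
  MOV R3, 26  → R3 = 26
  CMP R5, R3  → computes 26 - 26 = 0
  Result is zero, so values are equal
ZF = 1

1


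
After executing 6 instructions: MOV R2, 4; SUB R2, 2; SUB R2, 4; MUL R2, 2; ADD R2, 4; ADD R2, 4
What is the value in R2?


Register state trace:
  MOV R2, 4  → R2 = 4
  SUB R2, 2  → R2 = 4 - 2 = 2
  SUB R2, 4  → R2 = 2 - 4 = -2
  MUL R2, 2  → R2 = -2 * 2 = -4
  ADD R2, 4  → R2 = -4 + 4 = 0
  ADD R2, 4  → R2 = 0 + 4 = 4
Final: R2 = 4

4


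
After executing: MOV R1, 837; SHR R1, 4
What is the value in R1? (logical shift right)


Register state trace:
  MOV R1, 837  → R1 = 837
  SHR R1, 4  → R1 = 837 >> 4 = 837 // 2^4 = 52
Final: R1 = 52

52


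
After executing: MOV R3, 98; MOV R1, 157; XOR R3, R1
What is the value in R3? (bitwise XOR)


Register state trace:
  MOV R3, 98  → R3 = 98 (0b01100010)
  MOV R1, 157  → R1 = 157 (0b10011101)
  XOR R3, R1  → R3 = 98 XOR 157 = 255 (0b11111111)
Final: R3 = 255

255


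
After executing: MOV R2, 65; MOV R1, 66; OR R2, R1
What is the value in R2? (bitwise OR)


Register state trace:
  MOV R2, 65  → R2 = 65 (0b01000001)
  MOV R1, 66  → R1 = 66 (0b01000010)
  OR R2, R1   → R2 = 65 OR 66 = 67 (0b01000011)
Final: R2 = 67

67


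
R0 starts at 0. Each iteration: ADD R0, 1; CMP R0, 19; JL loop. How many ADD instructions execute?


Loop trace (R0 starts at 0, target 19, step 1):
  ADD #1: R0 = 0 + 1 = 1  → 1 < 19, loop
  ADD #2: R0 = 1 + 1 = 2  → 2 < 19, loop
  ADD #3: R0 = 2 + 1 = 3  → 3 < 19, loop
  ADD #4: R0 = 3 + 1 = 4  → 4 < 19, loop
  ADD #5: R0 = 4 + 1 = 5  → 5 < 19, loop
  ADD #6: R0 = 5 + 1 = 6  → 6 < 19, loop
  ADD #7: R0 = 6 + 1 = 7  → 7 < 19, loop
  ADD #8: R0 = 7 + 1 = 8  → 8 < 19, loop
  ADD #9: R0 = 8 + 1 = 9  → 9 < 19, loop
  ADD #10: R0 = 9 + 1 = 10  → 10 < 19, loop
  ADD #11: R0 = 10 + 1 = 11  → 11 < 19, loop
  ADD #12: R0 = 11 + 1 = 12  → 12 < 19, loop
  ADD #13: R0 = 12 + 1 = 13  → 13 < 19, loop
  ADD #14: R0 = 13 + 1 = 14  → 14 < 19, loop
  ADD #15: R0 = 14 + 1 = 15  → 15 < 19, loop
  ADD #16: R0 = 15 + 1 = 16  → 16 < 19, loop
  ADD #17: R0 = 16 + 1 = 17  → 17 < 19, loop
  ADD #18: R0 = 17 + 1 = 18  → 18 < 19, loop
  ADD #19: R0 = 18 + 1 = 19  → 19 >= 19, exit
Total ADD instructions: 19

19


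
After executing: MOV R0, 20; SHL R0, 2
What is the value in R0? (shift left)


Register state trace:
  MOV R0, 20  → R0 = 20
  SHL R0, 2  → R0 = 20 << 2 = 20 * 2^2 = 80
Final: R0 = 80

80


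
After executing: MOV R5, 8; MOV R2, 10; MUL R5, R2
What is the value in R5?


Register state trace:
  MOV R5, 8  → R5 = 8
  MOV R2, 10  → R2 = 10
  MUL R5, R2  → R5 = 8 * 10 = 80
Final: R5 = 80

80


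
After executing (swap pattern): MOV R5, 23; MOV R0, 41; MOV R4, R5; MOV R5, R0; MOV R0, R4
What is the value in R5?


Register state trace (swap pattern):
  MOV R5, 23  → R5 = 23
  MOV R0, 41  → R0 = 41
  MOV R4, R5  → R4 = 23  (save R5)
  MOV R5, R0  → R5 = 41  (R5 gets R0's value)
  MOV R0, R4  → R0 = 23  (R0 gets saved value)
Final: R5 = 41

41


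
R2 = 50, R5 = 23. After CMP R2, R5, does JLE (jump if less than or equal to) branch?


Trace:
  R2 = 50, R5 = 23
  CMP R2, R5  → compares 50 vs 23
  JLE checks: is 50 less than or equal to 23?
  50 > 23, so condition is false
Branch taken: No

No


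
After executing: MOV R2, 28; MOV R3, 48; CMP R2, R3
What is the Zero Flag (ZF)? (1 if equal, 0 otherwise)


Register state trace:
  MOV R2, 28  → R2 = 28
  MOV R3, 48  → R3 = 48
  CMP R2, R3  → computes 28 - 48 = -20
  Result is nonzero, so values are not equal
ZF = 0

0


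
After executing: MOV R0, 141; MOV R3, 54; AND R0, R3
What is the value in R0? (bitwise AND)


Register state trace:
  MOV R0, 141  → R0 = 141 (0b10001101)
  MOV R3, 54  → R3 = 54 (0b00110110)
  AND R0, R3  → R0 = 141 AND 54 = 4 (0b00000100)
Final: R0 = 4

4


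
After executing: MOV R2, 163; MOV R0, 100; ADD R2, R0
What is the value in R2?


Register state trace:
  MOV R2, 163  → R2 = 163
  MOV R0, 100  → R0 = 100
  ADD R2, R0  → R2 = 163 + 100 = 263
Final: R2 = 263

263


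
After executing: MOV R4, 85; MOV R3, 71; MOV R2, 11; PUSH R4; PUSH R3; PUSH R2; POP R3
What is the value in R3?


Stack trace (top is rightmost):
  MOV R4, 85  → R4 = 85
  MOV R3, 71  → R3 = 71
  MOV R2, 11  → R2 = 11
  PUSH R4  → stack: [85]
  PUSH R3  → stack: [85, 71]
  PUSH R2  → stack: [85, 71, 11]
  POP R3  → R3 = 11, stack: [85, 71]
Final: R3 = 11

11


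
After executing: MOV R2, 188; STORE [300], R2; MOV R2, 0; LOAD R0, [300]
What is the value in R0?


Register and memory trace:
  MOV R2, 188  → R2 = 188
  STORE [300], R2  → mem[300] = 188
  MOV R2, 0  → R2 = 0
  LOAD R0, [300]  → R0 = mem[300] = 188
Final: R0 = 188

188


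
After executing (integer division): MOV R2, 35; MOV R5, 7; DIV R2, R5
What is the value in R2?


Register state trace:
  MOV R2, 35  → R2 = 35
  MOV R5, 7  → R5 = 7
  DIV R2, R5  → R2 = 35 // 7 = 5
Final: R2 = 5

5


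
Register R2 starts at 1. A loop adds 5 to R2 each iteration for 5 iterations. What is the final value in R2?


Starting value: R2 = 1
  Iter 1: R2 = 1 + 5 = 6
  Iter 2: R2 = 6 + 5 = 11
  Iter 3: R2 = 11 + 5 = 16
  Iter 4: R2 = 16 + 5 = 21
  Iter 5: R2 = 21 + 5 = 26
Final: R2 = 26

26


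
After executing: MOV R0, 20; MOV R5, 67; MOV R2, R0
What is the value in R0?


Register state trace:
  MOV R0, 20  → R0 = 20
  MOV R5, 67  → R5 = 67
  MOV R2, R0  → R2 = 20
Final: R0 = 20

20


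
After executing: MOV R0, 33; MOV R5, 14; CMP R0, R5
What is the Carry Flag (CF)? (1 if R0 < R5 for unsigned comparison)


Register state trace:
  MOV R0, 33  → R0 = 33
  MOV R5, 14  → R5 = 14
  CMP R0, R5  → unsigned 33 - 14: no borrow
  33 >= 14, so CF = 0
CF = 0

0


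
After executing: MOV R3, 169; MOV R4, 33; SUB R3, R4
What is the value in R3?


Register state trace:
  MOV R3, 169  → R3 = 169
  MOV R4, 33  → R4 = 33
  SUB R3, R4  → R3 = 169 - 33 = 136
Final: R3 = 136

136


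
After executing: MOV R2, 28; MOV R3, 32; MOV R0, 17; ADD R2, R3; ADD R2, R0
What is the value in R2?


Register state trace:
  MOV R2, 28  → R2 = 28
  MOV R3, 32  → R3 = 32
  MOV R0, 17  → R0 = 17
  ADD R2, R3  → R2 = 28 + 32 = 60
  ADD R2, R0  → R2 = 60 + 17 = 77
Final: R2 = 77

77


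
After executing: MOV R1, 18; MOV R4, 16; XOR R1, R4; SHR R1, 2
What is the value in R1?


Register state trace:
  MOV R1, 18  → R1 = 18 (0b00010010)
  MOV R4, 16  → R4 = 16 (0b00010000)
  XOR R1, R4  → R1 = 18 XOR 16 = 2 (0b00000010)
  SHR R1, 2  → R1 = 2 >> 2 = 0
Final: R1 = 0

0


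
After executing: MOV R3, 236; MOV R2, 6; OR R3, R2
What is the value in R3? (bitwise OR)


Register state trace:
  MOV R3, 236  → R3 = 236 (0b11101100)
  MOV R2, 6  → R2 = 6 (0b00000110)
  OR R3, R2   → R3 = 236 OR 6 = 238 (0b11101110)
Final: R3 = 238

238


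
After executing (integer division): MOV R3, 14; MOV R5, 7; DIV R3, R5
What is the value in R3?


Register state trace:
  MOV R3, 14  → R3 = 14
  MOV R5, 7  → R5 = 7
  DIV R3, R5  → R3 = 14 // 7 = 2
Final: R3 = 2

2


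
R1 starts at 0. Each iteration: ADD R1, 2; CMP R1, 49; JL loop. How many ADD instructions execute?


Loop trace (R1 starts at 0, target 49, step 2):
  ADD #1: R1 = 0 + 2 = 2  → 2 < 49, loop
  ADD #2: R1 = 2 + 2 = 4  → 4 < 49, loop
  ADD #3: R1 = 4 + 2 = 6  → 6 < 49, loop
  ADD #4: R1 = 6 + 2 = 8  → 8 < 49, loop
  ADD #5: R1 = 8 + 2 = 10  → 10 < 49, loop
  ADD #6: R1 = 10 + 2 = 12  → 12 < 49, loop
  ADD #7: R1 = 12 + 2 = 14  → 14 < 49, loop
  ADD #8: R1 = 14 + 2 = 16  → 16 < 49, loop
  ADD #9: R1 = 16 + 2 = 18  → 18 < 49, loop
  ADD #10: R1 = 18 + 2 = 20  → 20 < 49, loop
  ADD #11: R1 = 20 + 2 = 22  → 22 < 49, loop
  ADD #12: R1 = 22 + 2 = 24  → 24 < 49, loop
  ADD #13: R1 = 24 + 2 = 26  → 26 < 49, loop
  ADD #14: R1 = 26 + 2 = 28  → 28 < 49, loop
  ADD #15: R1 = 28 + 2 = 30  → 30 < 49, loop
  ADD #16: R1 = 30 + 2 = 32  → 32 < 49, loop
  ADD #17: R1 = 32 + 2 = 34  → 34 < 49, loop
  ADD #18: R1 = 34 + 2 = 36  → 36 < 49, loop
  ADD #19: R1 = 36 + 2 = 38  → 38 < 49, loop
  ADD #20: R1 = 38 + 2 = 40  → 40 < 49, loop
  ADD #21: R1 = 40 + 2 = 42  → 42 < 49, loop
  ADD #22: R1 = 42 + 2 = 44  → 44 < 49, loop
  ADD #23: R1 = 44 + 2 = 46  → 46 < 49, loop
  ADD #24: R1 = 46 + 2 = 48  → 48 < 49, loop
  ADD #25: R1 = 48 + 2 = 50  → 50 >= 49, exit
Total ADD instructions: 25

25


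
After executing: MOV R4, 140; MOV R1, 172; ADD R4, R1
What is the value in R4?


Register state trace:
  MOV R4, 140  → R4 = 140
  MOV R1, 172  → R1 = 172
  ADD R4, R1  → R4 = 140 + 172 = 312
Final: R4 = 312

312


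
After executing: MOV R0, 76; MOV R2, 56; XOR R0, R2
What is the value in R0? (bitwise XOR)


Register state trace:
  MOV R0, 76  → R0 = 76 (0b01001100)
  MOV R2, 56  → R2 = 56 (0b00111000)
  XOR R0, R2  → R0 = 76 XOR 56 = 116 (0b01110100)
Final: R0 = 116

116


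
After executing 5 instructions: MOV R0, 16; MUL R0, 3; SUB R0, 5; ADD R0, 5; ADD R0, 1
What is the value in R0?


Register state trace:
  MOV R0, 16  → R0 = 16
  MUL R0, 3  → R0 = 16 * 3 = 48
  SUB R0, 5  → R0 = 48 - 5 = 43
  ADD R0, 5  → R0 = 43 + 5 = 48
  ADD R0, 1  → R0 = 48 + 1 = 49
Final: R0 = 49

49


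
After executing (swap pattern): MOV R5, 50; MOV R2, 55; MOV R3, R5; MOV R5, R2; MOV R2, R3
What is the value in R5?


Register state trace (swap pattern):
  MOV R5, 50  → R5 = 50
  MOV R2, 55  → R2 = 55
  MOV R3, R5  → R3 = 50  (save R5)
  MOV R5, R2  → R5 = 55  (R5 gets R2's value)
  MOV R2, R3  → R2 = 50  (R2 gets saved value)
Final: R5 = 55

55


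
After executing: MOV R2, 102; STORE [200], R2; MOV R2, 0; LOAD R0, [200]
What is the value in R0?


Register and memory trace:
  MOV R2, 102  → R2 = 102
  STORE [200], R2  → mem[200] = 102
  MOV R2, 0  → R2 = 0
  LOAD R0, [200]  → R0 = mem[200] = 102
Final: R0 = 102

102


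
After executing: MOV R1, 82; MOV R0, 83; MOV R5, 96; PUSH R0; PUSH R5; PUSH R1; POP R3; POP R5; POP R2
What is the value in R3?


Stack trace (top is rightmost):
  MOV R1, 82  → R1 = 82
  MOV R0, 83  → R0 = 83
  MOV R5, 96  → R5 = 96
  PUSH R0  → stack: [83]
  PUSH R5  → stack: [83, 96]
  PUSH R1  → stack: [83, 96, 82]
  POP R3  → R3 = 82, stack: [83, 96]
  POP R5  → R5 = 96, stack: [83]
  POP R2  → R2 = 83, stack: []
Final: R3 = 82

82


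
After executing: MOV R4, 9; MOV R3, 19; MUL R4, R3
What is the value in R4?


Register state trace:
  MOV R4, 9  → R4 = 9
  MOV R3, 19  → R3 = 19
  MUL R4, R3  → R4 = 9 * 19 = 171
Final: R4 = 171

171


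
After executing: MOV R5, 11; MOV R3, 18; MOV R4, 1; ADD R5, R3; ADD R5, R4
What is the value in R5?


Register state trace:
  MOV R5, 11  → R5 = 11
  MOV R3, 18  → R3 = 18
  MOV R4, 1  → R4 = 1
  ADD R5, R3  → R5 = 11 + 18 = 29
  ADD R5, R4  → R5 = 29 + 1 = 30
Final: R5 = 30

30


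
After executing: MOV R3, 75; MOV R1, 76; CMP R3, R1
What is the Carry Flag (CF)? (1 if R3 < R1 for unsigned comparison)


Register state trace:
  MOV R3, 75  → R3 = 75
  MOV R1, 76  → R1 = 76
  CMP R3, R1  → unsigned 75 - 76: borrow occurs
  75 < 76, so CF = 1
CF = 1

1


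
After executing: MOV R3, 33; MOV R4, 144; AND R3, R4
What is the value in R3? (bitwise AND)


Register state trace:
  MOV R3, 33  → R3 = 33 (0b00100001)
  MOV R4, 144  → R4 = 144 (0b10010000)
  AND R3, R4  → R3 = 33 AND 144 = 0 (0b00000000)
Final: R3 = 0

0


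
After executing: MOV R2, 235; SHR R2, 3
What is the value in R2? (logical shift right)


Register state trace:
  MOV R2, 235  → R2 = 235
  SHR R2, 3  → R2 = 235 >> 3 = 235 // 2^3 = 29
Final: R2 = 29

29


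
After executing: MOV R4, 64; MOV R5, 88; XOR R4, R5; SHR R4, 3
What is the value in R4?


Register state trace:
  MOV R4, 64  → R4 = 64 (0b01000000)
  MOV R5, 88  → R5 = 88 (0b01011000)
  XOR R4, R5  → R4 = 64 XOR 88 = 24 (0b00011000)
  SHR R4, 3  → R4 = 24 >> 3 = 3
Final: R4 = 3

3


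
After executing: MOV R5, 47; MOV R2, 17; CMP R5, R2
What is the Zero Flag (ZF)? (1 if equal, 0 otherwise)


Register state trace:
  MOV R5, 47  → R5 = 47
  MOV R2, 17  → R2 = 17
  CMP R5, R2  → computes 47 - 17 = 30
  Result is nonzero, so values are not equal
ZF = 0

0


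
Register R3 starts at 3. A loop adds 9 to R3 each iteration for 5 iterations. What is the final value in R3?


Starting value: R3 = 3
  Iter 1: R3 = 3 + 9 = 12
  Iter 2: R3 = 12 + 9 = 21
  Iter 3: R3 = 21 + 9 = 30
  Iter 4: R3 = 30 + 9 = 39
  Iter 5: R3 = 39 + 9 = 48
Final: R3 = 48

48


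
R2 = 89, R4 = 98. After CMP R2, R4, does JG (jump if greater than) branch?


Trace:
  R2 = 89, R4 = 98
  CMP R2, R4  → compares 89 vs 98
  JG checks: is 89 greater than 98?
  89 < 98, so condition is false
Branch taken: No

No


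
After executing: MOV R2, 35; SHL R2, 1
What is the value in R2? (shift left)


Register state trace:
  MOV R2, 35  → R2 = 35
  SHL R2, 1  → R2 = 35 << 1 = 35 * 2^1 = 70
Final: R2 = 70

70


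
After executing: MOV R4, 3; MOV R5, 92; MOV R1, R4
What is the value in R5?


Register state trace:
  MOV R4, 3  → R4 = 3
  MOV R5, 92  → R5 = 92
  MOV R1, R4  → R1 = 3
Final: R5 = 92

92


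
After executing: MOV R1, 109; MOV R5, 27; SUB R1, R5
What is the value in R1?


Register state trace:
  MOV R1, 109  → R1 = 109
  MOV R5, 27  → R5 = 27
  SUB R1, R5  → R1 = 109 - 27 = 82
Final: R1 = 82

82


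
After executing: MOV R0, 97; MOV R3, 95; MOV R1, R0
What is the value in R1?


Register state trace:
  MOV R0, 97  → R0 = 97
  MOV R3, 95  → R3 = 95
  MOV R1, R0  → R1 = 97
Final: R1 = 97

97


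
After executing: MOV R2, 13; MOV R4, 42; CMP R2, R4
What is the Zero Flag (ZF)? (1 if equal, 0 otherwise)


Register state trace:
  MOV R2, 13  → R2 = 13
  MOV R4, 42  → R4 = 42
  CMP R2, R4  → computes 13 - 42 = -29
  Result is nonzero, so values are not equal
ZF = 0

0


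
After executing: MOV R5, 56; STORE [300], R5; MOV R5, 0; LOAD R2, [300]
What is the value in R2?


Register and memory trace:
  MOV R5, 56  → R5 = 56
  STORE [300], R5  → mem[300] = 56
  MOV R5, 0  → R5 = 0
  LOAD R2, [300]  → R2 = mem[300] = 56
Final: R2 = 56

56


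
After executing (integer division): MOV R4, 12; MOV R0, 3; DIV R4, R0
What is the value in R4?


Register state trace:
  MOV R4, 12  → R4 = 12
  MOV R0, 3  → R0 = 3
  DIV R4, R0  → R4 = 12 // 3 = 4
Final: R4 = 4

4


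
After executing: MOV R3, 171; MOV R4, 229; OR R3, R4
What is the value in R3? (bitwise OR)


Register state trace:
  MOV R3, 171  → R3 = 171 (0b10101011)
  MOV R4, 229  → R4 = 229 (0b11100101)
  OR R3, R4   → R3 = 171 OR 229 = 239 (0b11101111)
Final: R3 = 239

239


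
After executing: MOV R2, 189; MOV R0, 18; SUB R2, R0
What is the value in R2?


Register state trace:
  MOV R2, 189  → R2 = 189
  MOV R0, 18  → R0 = 18
  SUB R2, R0  → R2 = 189 - 18 = 171
Final: R2 = 171

171


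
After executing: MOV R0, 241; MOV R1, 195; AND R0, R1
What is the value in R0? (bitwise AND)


Register state trace:
  MOV R0, 241  → R0 = 241 (0b11110001)
  MOV R1, 195  → R1 = 195 (0b11000011)
  AND R0, R1  → R0 = 241 AND 195 = 193 (0b11000001)
Final: R0 = 193

193


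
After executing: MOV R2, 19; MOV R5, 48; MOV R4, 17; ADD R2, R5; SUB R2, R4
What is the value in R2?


Register state trace:
  MOV R2, 19  → R2 = 19
  MOV R5, 48  → R5 = 48
  MOV R4, 17  → R4 = 17
  ADD R2, R5  → R2 = 19 + 48 = 67
  SUB R2, R4  → R2 = 67 - 17 = 50
Final: R2 = 50

50


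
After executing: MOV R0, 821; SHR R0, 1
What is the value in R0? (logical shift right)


Register state trace:
  MOV R0, 821  → R0 = 821
  SHR R0, 1  → R0 = 821 >> 1 = 821 // 2^1 = 410
Final: R0 = 410

410


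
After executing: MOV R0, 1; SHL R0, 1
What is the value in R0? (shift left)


Register state trace:
  MOV R0, 1  → R0 = 1
  SHL R0, 1  → R0 = 1 << 1 = 1 * 2^1 = 2
Final: R0 = 2

2


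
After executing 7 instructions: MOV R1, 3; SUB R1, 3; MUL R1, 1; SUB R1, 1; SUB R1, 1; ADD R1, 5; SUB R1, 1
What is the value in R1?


Register state trace:
  MOV R1, 3  → R1 = 3
  SUB R1, 3  → R1 = 3 - 3 = 0
  MUL R1, 1  → R1 = 0 * 1 = 0
  SUB R1, 1  → R1 = 0 - 1 = -1
  SUB R1, 1  → R1 = -1 - 1 = -2
  ADD R1, 5  → R1 = -2 + 5 = 3
  SUB R1, 1  → R1 = 3 - 1 = 2
Final: R1 = 2

2


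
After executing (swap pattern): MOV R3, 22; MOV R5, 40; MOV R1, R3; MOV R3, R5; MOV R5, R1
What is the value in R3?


Register state trace (swap pattern):
  MOV R3, 22  → R3 = 22
  MOV R5, 40  → R5 = 40
  MOV R1, R3  → R1 = 22  (save R3)
  MOV R3, R5  → R3 = 40  (R3 gets R5's value)
  MOV R5, R1  → R5 = 22  (R5 gets saved value)
Final: R3 = 40

40


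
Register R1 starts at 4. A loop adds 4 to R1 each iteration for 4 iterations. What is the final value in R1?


Starting value: R1 = 4
  Iter 1: R1 = 4 + 4 = 8
  Iter 2: R1 = 8 + 4 = 12
  Iter 3: R1 = 12 + 4 = 16
  Iter 4: R1 = 16 + 4 = 20
Final: R1 = 20

20


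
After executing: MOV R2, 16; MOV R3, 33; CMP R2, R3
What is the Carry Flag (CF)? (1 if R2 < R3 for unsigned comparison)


Register state trace:
  MOV R2, 16  → R2 = 16
  MOV R3, 33  → R3 = 33
  CMP R2, R3  → unsigned 16 - 33: borrow occurs
  16 < 33, so CF = 1
CF = 1

1


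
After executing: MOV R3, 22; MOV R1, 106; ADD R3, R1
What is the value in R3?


Register state trace:
  MOV R3, 22  → R3 = 22
  MOV R1, 106  → R1 = 106
  ADD R3, R1  → R3 = 22 + 106 = 128
Final: R3 = 128

128


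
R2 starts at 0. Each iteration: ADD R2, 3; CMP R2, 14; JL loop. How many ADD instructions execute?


Loop trace (R2 starts at 0, target 14, step 3):
  ADD #1: R2 = 0 + 3 = 3  → 3 < 14, loop
  ADD #2: R2 = 3 + 3 = 6  → 6 < 14, loop
  ADD #3: R2 = 6 + 3 = 9  → 9 < 14, loop
  ADD #4: R2 = 9 + 3 = 12  → 12 < 14, loop
  ADD #5: R2 = 12 + 3 = 15  → 15 >= 14, exit
Total ADD instructions: 5

5


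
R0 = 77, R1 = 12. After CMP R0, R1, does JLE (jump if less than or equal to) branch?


Trace:
  R0 = 77, R1 = 12
  CMP R0, R1  → compares 77 vs 12
  JLE checks: is 77 less than or equal to 12?
  77 > 12, so condition is false
Branch taken: No

No


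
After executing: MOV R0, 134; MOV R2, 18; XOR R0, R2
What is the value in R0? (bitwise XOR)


Register state trace:
  MOV R0, 134  → R0 = 134 (0b10000110)
  MOV R2, 18  → R2 = 18 (0b00010010)
  XOR R0, R2  → R0 = 134 XOR 18 = 148 (0b10010100)
Final: R0 = 148

148


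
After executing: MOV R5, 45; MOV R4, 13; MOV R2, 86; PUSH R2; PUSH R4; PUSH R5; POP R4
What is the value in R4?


Stack trace (top is rightmost):
  MOV R5, 45  → R5 = 45
  MOV R4, 13  → R4 = 13
  MOV R2, 86  → R2 = 86
  PUSH R2  → stack: [86]
  PUSH R4  → stack: [86, 13]
  PUSH R5  → stack: [86, 13, 45]
  POP R4  → R4 = 45, stack: [86, 13]
Final: R4 = 45

45


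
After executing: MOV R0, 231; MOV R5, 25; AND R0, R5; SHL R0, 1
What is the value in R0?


Register state trace:
  MOV R0, 231  → R0 = 231 (0b11100111)
  MOV R5, 25  → R5 = 25 (0b00011001)
  AND R0, R5  → R0 = 231 AND 25 = 1 (0b00000001)
  SHL R0, 1  → R0 = 1 << 1 = 2
Final: R0 = 2

2


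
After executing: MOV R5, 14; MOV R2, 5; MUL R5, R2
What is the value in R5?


Register state trace:
  MOV R5, 14  → R5 = 14
  MOV R2, 5  → R2 = 5
  MUL R5, R2  → R5 = 14 * 5 = 70
Final: R5 = 70

70


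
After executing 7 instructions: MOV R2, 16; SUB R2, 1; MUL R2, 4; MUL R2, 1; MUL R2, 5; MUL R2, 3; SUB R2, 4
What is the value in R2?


Register state trace:
  MOV R2, 16  → R2 = 16
  SUB R2, 1  → R2 = 16 - 1 = 15
  MUL R2, 4  → R2 = 15 * 4 = 60
  MUL R2, 1  → R2 = 60 * 1 = 60
  MUL R2, 5  → R2 = 60 * 5 = 300
  MUL R2, 3  → R2 = 300 * 3 = 900
  SUB R2, 4  → R2 = 900 - 4 = 896
Final: R2 = 896

896


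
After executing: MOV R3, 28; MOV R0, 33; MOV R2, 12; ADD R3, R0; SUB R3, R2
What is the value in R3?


Register state trace:
  MOV R3, 28  → R3 = 28
  MOV R0, 33  → R0 = 33
  MOV R2, 12  → R2 = 12
  ADD R3, R0  → R3 = 28 + 33 = 61
  SUB R3, R2  → R3 = 61 - 12 = 49
Final: R3 = 49

49


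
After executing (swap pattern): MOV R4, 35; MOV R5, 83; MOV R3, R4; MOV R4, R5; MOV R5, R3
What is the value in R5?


Register state trace (swap pattern):
  MOV R4, 35  → R4 = 35
  MOV R5, 83  → R5 = 83
  MOV R3, R4  → R3 = 35  (save R4)
  MOV R4, R5  → R4 = 83  (R4 gets R5's value)
  MOV R5, R3  → R5 = 35  (R5 gets saved value)
Final: R5 = 35

35


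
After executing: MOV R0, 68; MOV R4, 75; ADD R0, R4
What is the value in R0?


Register state trace:
  MOV R0, 68  → R0 = 68
  MOV R4, 75  → R4 = 75
  ADD R0, R4  → R0 = 68 + 75 = 143
Final: R0 = 143

143


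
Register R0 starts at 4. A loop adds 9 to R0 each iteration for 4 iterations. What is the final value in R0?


Starting value: R0 = 4
  Iter 1: R0 = 4 + 9 = 13
  Iter 2: R0 = 13 + 9 = 22
  Iter 3: R0 = 22 + 9 = 31
  Iter 4: R0 = 31 + 9 = 40
Final: R0 = 40

40


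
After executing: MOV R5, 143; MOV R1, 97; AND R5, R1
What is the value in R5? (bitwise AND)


Register state trace:
  MOV R5, 143  → R5 = 143 (0b10001111)
  MOV R1, 97  → R1 = 97 (0b01100001)
  AND R5, R1  → R5 = 143 AND 97 = 1 (0b00000001)
Final: R5 = 1

1


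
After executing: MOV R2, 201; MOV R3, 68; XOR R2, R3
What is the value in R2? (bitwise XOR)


Register state trace:
  MOV R2, 201  → R2 = 201 (0b11001001)
  MOV R3, 68  → R3 = 68 (0b01000100)
  XOR R2, R3  → R2 = 201 XOR 68 = 141 (0b10001101)
Final: R2 = 141

141


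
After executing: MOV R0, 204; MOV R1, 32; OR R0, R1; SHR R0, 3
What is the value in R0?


Register state trace:
  MOV R0, 204  → R0 = 204 (0b11001100)
  MOV R1, 32  → R1 = 32 (0b00100000)
  OR R0, R1  → R0 = 204 OR 32 = 236 (0b11101100)
  SHR R0, 3  → R0 = 236 >> 3 = 29
Final: R0 = 29

29


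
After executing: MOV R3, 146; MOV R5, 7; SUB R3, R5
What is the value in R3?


Register state trace:
  MOV R3, 146  → R3 = 146
  MOV R5, 7  → R5 = 7
  SUB R3, R5  → R3 = 146 - 7 = 139
Final: R3 = 139

139


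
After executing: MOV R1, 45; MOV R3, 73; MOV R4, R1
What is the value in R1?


Register state trace:
  MOV R1, 45  → R1 = 45
  MOV R3, 73  → R3 = 73
  MOV R4, R1  → R4 = 45
Final: R1 = 45

45


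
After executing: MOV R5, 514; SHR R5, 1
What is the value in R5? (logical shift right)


Register state trace:
  MOV R5, 514  → R5 = 514
  SHR R5, 1  → R5 = 514 >> 1 = 514 // 2^1 = 257
Final: R5 = 257

257


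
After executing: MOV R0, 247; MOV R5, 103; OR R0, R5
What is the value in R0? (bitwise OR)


Register state trace:
  MOV R0, 247  → R0 = 247 (0b11110111)
  MOV R5, 103  → R5 = 103 (0b01100111)
  OR R0, R5   → R0 = 247 OR 103 = 247 (0b11110111)
Final: R0 = 247

247


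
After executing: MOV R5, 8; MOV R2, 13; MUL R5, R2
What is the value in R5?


Register state trace:
  MOV R5, 8  → R5 = 8
  MOV R2, 13  → R2 = 13
  MUL R5, R2  → R5 = 8 * 13 = 104
Final: R5 = 104

104


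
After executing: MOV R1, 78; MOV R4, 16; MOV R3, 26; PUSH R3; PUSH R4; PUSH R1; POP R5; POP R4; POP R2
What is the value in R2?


Stack trace (top is rightmost):
  MOV R1, 78  → R1 = 78
  MOV R4, 16  → R4 = 16
  MOV R3, 26  → R3 = 26
  PUSH R3  → stack: [26]
  PUSH R4  → stack: [26, 16]
  PUSH R1  → stack: [26, 16, 78]
  POP R5  → R5 = 78, stack: [26, 16]
  POP R4  → R4 = 16, stack: [26]
  POP R2  → R2 = 26, stack: []
Final: R2 = 26

26


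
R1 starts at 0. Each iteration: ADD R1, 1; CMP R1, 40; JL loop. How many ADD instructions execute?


Loop trace (R1 starts at 0, target 40, step 1):
  ADD #1: R1 = 0 + 1 = 1  → 1 < 40, loop
  ADD #2: R1 = 1 + 1 = 2  → 2 < 40, loop
  ADD #3: R1 = 2 + 1 = 3  → 3 < 40, loop
  ADD #4: R1 = 3 + 1 = 4  → 4 < 40, loop
  ADD #5: R1 = 4 + 1 = 5  → 5 < 40, loop
  ADD #6: R1 = 5 + 1 = 6  → 6 < 40, loop
  ADD #7: R1 = 6 + 1 = 7  → 7 < 40, loop
  ADD #8: R1 = 7 + 1 = 8  → 8 < 40, loop
  ADD #9: R1 = 8 + 1 = 9  → 9 < 40, loop
  ADD #10: R1 = 9 + 1 = 10  → 10 < 40, loop
  ADD #11: R1 = 10 + 1 = 11  → 11 < 40, loop
  ADD #12: R1 = 11 + 1 = 12  → 12 < 40, loop
  ADD #13: R1 = 12 + 1 = 13  → 13 < 40, loop
  ADD #14: R1 = 13 + 1 = 14  → 14 < 40, loop
  ADD #15: R1 = 14 + 1 = 15  → 15 < 40, loop
  ADD #16: R1 = 15 + 1 = 16  → 16 < 40, loop
  ADD #17: R1 = 16 + 1 = 17  → 17 < 40, loop
  ADD #18: R1 = 17 + 1 = 18  → 18 < 40, loop
  ADD #19: R1 = 18 + 1 = 19  → 19 < 40, loop
  ADD #20: R1 = 19 + 1 = 20  → 20 < 40, loop
  ADD #21: R1 = 20 + 1 = 21  → 21 < 40, loop
  ADD #22: R1 = 21 + 1 = 22  → 22 < 40, loop
  ADD #23: R1 = 22 + 1 = 23  → 23 < 40, loop
  ADD #24: R1 = 23 + 1 = 24  → 24 < 40, loop
  ADD #25: R1 = 24 + 1 = 25  → 25 < 40, loop
  ADD #26: R1 = 25 + 1 = 26  → 26 < 40, loop
  ADD #27: R1 = 26 + 1 = 27  → 27 < 40, loop
  ADD #28: R1 = 27 + 1 = 28  → 28 < 40, loop
  ADD #29: R1 = 28 + 1 = 29  → 29 < 40, loop
  ADD #30: R1 = 29 + 1 = 30  → 30 < 40, loop
  ADD #31: R1 = 30 + 1 = 31  → 31 < 40, loop
  ADD #32: R1 = 31 + 1 = 32  → 32 < 40, loop
  ADD #33: R1 = 32 + 1 = 33  → 33 < 40, loop
  ADD #34: R1 = 33 + 1 = 34  → 34 < 40, loop
  ADD #35: R1 = 34 + 1 = 35  → 35 < 40, loop
  ADD #36: R1 = 35 + 1 = 36  → 36 < 40, loop
  ADD #37: R1 = 36 + 1 = 37  → 37 < 40, loop
  ADD #38: R1 = 37 + 1 = 38  → 38 < 40, loop
  ADD #39: R1 = 38 + 1 = 39  → 39 < 40, loop
  ADD #40: R1 = 39 + 1 = 40  → 40 >= 40, exit
Total ADD instructions: 40

40


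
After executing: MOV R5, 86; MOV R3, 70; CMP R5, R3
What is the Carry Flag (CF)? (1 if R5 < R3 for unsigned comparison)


Register state trace:
  MOV R5, 86  → R5 = 86
  MOV R3, 70  → R3 = 70
  CMP R5, R3  → unsigned 86 - 70: no borrow
  86 >= 70, so CF = 0
CF = 0

0


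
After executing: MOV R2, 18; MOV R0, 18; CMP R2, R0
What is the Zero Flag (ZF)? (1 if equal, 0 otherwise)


Register state trace:
  MOV R2, 18  → R2 = 18
  MOV R0, 18  → R0 = 18
  CMP R2, R0  → computes 18 - 18 = 0
  Result is zero, so values are equal
ZF = 1

1


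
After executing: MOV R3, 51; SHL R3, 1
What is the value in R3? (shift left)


Register state trace:
  MOV R3, 51  → R3 = 51
  SHL R3, 1  → R3 = 51 << 1 = 51 * 2^1 = 102
Final: R3 = 102

102


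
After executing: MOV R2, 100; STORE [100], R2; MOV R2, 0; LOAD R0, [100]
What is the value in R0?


Register and memory trace:
  MOV R2, 100  → R2 = 100
  STORE [100], R2  → mem[100] = 100
  MOV R2, 0  → R2 = 0
  LOAD R0, [100]  → R0 = mem[100] = 100
Final: R0 = 100

100


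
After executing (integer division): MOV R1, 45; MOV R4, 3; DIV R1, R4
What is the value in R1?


Register state trace:
  MOV R1, 45  → R1 = 45
  MOV R4, 3  → R4 = 3
  DIV R1, R4  → R1 = 45 // 3 = 15
Final: R1 = 15

15


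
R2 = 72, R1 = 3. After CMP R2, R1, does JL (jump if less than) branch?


Trace:
  R2 = 72, R1 = 3
  CMP R2, R1  → compares 72 vs 3
  JL checks: is 72 less than 3?
  72 > 3, so condition is false
Branch taken: No

No


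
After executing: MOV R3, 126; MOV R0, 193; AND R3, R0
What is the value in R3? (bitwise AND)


Register state trace:
  MOV R3, 126  → R3 = 126 (0b01111110)
  MOV R0, 193  → R0 = 193 (0b11000001)
  AND R3, R0  → R3 = 126 AND 193 = 64 (0b01000000)
Final: R3 = 64

64


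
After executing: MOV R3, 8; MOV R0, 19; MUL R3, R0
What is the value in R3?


Register state trace:
  MOV R3, 8  → R3 = 8
  MOV R0, 19  → R0 = 19
  MUL R3, R0  → R3 = 8 * 19 = 152
Final: R3 = 152

152


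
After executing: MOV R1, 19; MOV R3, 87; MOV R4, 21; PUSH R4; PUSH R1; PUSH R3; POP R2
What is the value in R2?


Stack trace (top is rightmost):
  MOV R1, 19  → R1 = 19
  MOV R3, 87  → R3 = 87
  MOV R4, 21  → R4 = 21
  PUSH R4  → stack: [21]
  PUSH R1  → stack: [21, 19]
  PUSH R3  → stack: [21, 19, 87]
  POP R2  → R2 = 87, stack: [21, 19]
Final: R2 = 87

87


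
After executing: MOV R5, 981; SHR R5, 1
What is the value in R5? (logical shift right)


Register state trace:
  MOV R5, 981  → R5 = 981
  SHR R5, 1  → R5 = 981 >> 1 = 981 // 2^1 = 490
Final: R5 = 490

490


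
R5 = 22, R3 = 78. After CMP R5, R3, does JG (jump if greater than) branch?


Trace:
  R5 = 22, R3 = 78
  CMP R5, R3  → compares 22 vs 78
  JG checks: is 22 greater than 78?
  22 < 78, so condition is false
Branch taken: No

No


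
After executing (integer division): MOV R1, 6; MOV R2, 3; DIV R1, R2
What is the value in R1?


Register state trace:
  MOV R1, 6  → R1 = 6
  MOV R2, 3  → R2 = 3
  DIV R1, R2  → R1 = 6 // 3 = 2
Final: R1 = 2

2


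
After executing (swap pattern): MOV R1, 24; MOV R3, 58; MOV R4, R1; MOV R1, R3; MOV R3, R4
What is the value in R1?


Register state trace (swap pattern):
  MOV R1, 24  → R1 = 24
  MOV R3, 58  → R3 = 58
  MOV R4, R1  → R4 = 24  (save R1)
  MOV R1, R3  → R1 = 58  (R1 gets R3's value)
  MOV R3, R4  → R3 = 24  (R3 gets saved value)
Final: R1 = 58

58


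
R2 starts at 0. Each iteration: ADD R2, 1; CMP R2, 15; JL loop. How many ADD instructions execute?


Loop trace (R2 starts at 0, target 15, step 1):
  ADD #1: R2 = 0 + 1 = 1  → 1 < 15, loop
  ADD #2: R2 = 1 + 1 = 2  → 2 < 15, loop
  ADD #3: R2 = 2 + 1 = 3  → 3 < 15, loop
  ADD #4: R2 = 3 + 1 = 4  → 4 < 15, loop
  ADD #5: R2 = 4 + 1 = 5  → 5 < 15, loop
  ADD #6: R2 = 5 + 1 = 6  → 6 < 15, loop
  ADD #7: R2 = 6 + 1 = 7  → 7 < 15, loop
  ADD #8: R2 = 7 + 1 = 8  → 8 < 15, loop
  ADD #9: R2 = 8 + 1 = 9  → 9 < 15, loop
  ADD #10: R2 = 9 + 1 = 10  → 10 < 15, loop
  ADD #11: R2 = 10 + 1 = 11  → 11 < 15, loop
  ADD #12: R2 = 11 + 1 = 12  → 12 < 15, loop
  ADD #13: R2 = 12 + 1 = 13  → 13 < 15, loop
  ADD #14: R2 = 13 + 1 = 14  → 14 < 15, loop
  ADD #15: R2 = 14 + 1 = 15  → 15 >= 15, exit
Total ADD instructions: 15

15


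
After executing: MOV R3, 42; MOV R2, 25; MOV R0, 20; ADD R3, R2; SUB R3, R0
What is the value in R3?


Register state trace:
  MOV R3, 42  → R3 = 42
  MOV R2, 25  → R2 = 25
  MOV R0, 20  → R0 = 20
  ADD R3, R2  → R3 = 42 + 25 = 67
  SUB R3, R0  → R3 = 67 - 20 = 47
Final: R3 = 47

47


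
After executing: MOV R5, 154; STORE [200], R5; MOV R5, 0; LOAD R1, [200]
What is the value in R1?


Register and memory trace:
  MOV R5, 154  → R5 = 154
  STORE [200], R5  → mem[200] = 154
  MOV R5, 0  → R5 = 0
  LOAD R1, [200]  → R1 = mem[200] = 154
Final: R1 = 154

154


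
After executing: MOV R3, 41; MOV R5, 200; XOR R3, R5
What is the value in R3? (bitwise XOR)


Register state trace:
  MOV R3, 41  → R3 = 41 (0b00101001)
  MOV R5, 200  → R5 = 200 (0b11001000)
  XOR R3, R5  → R3 = 41 XOR 200 = 225 (0b11100001)
Final: R3 = 225

225


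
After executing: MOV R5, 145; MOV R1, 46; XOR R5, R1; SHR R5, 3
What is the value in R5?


Register state trace:
  MOV R5, 145  → R5 = 145 (0b10010001)
  MOV R1, 46  → R1 = 46 (0b00101110)
  XOR R5, R1  → R5 = 145 XOR 46 = 191 (0b10111111)
  SHR R5, 3  → R5 = 191 >> 3 = 23
Final: R5 = 23

23


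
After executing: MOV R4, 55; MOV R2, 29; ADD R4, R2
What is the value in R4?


Register state trace:
  MOV R4, 55  → R4 = 55
  MOV R2, 29  → R2 = 29
  ADD R4, R2  → R4 = 55 + 29 = 84
Final: R4 = 84

84


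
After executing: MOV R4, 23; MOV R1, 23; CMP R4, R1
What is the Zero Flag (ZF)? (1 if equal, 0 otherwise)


Register state trace:
  MOV R4, 23  → R4 = 23
  MOV R1, 23  → R1 = 23
  CMP R4, R1  → computes 23 - 23 = 0
  Result is zero, so values are equal
ZF = 1

1


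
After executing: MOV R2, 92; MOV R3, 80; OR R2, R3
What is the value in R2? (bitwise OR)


Register state trace:
  MOV R2, 92  → R2 = 92 (0b01011100)
  MOV R3, 80  → R3 = 80 (0b01010000)
  OR R2, R3   → R2 = 92 OR 80 = 92 (0b01011100)
Final: R2 = 92

92


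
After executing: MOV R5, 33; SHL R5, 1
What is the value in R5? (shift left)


Register state trace:
  MOV R5, 33  → R5 = 33
  SHL R5, 1  → R5 = 33 << 1 = 33 * 2^1 = 66
Final: R5 = 66

66


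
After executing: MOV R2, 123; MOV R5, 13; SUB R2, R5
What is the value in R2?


Register state trace:
  MOV R2, 123  → R2 = 123
  MOV R5, 13  → R5 = 13
  SUB R2, R5  → R2 = 123 - 13 = 110
Final: R2 = 110

110


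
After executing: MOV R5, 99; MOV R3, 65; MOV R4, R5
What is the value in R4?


Register state trace:
  MOV R5, 99  → R5 = 99
  MOV R3, 65  → R3 = 65
  MOV R4, R5  → R4 = 99
Final: R4 = 99

99


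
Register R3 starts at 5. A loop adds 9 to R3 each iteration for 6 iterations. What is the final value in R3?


Starting value: R3 = 5
  Iter 1: R3 = 5 + 9 = 14
  Iter 2: R3 = 14 + 9 = 23
  Iter 3: R3 = 23 + 9 = 32
  Iter 4: R3 = 32 + 9 = 41
  Iter 5: R3 = 41 + 9 = 50
  Iter 6: R3 = 50 + 9 = 59
Final: R3 = 59

59


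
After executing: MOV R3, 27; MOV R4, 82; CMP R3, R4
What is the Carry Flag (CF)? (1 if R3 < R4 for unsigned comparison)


Register state trace:
  MOV R3, 27  → R3 = 27
  MOV R4, 82  → R4 = 82
  CMP R3, R4  → unsigned 27 - 82: borrow occurs
  27 < 82, so CF = 1
CF = 1

1


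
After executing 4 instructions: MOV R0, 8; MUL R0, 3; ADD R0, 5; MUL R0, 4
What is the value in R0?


Register state trace:
  MOV R0, 8  → R0 = 8
  MUL R0, 3  → R0 = 8 * 3 = 24
  ADD R0, 5  → R0 = 24 + 5 = 29
  MUL R0, 4  → R0 = 29 * 4 = 116
Final: R0 = 116

116


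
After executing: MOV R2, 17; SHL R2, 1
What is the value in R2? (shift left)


Register state trace:
  MOV R2, 17  → R2 = 17
  SHL R2, 1  → R2 = 17 << 1 = 17 * 2^1 = 34
Final: R2 = 34

34


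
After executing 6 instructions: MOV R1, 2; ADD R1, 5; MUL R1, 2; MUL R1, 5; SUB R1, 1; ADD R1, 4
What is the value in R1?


Register state trace:
  MOV R1, 2  → R1 = 2
  ADD R1, 5  → R1 = 2 + 5 = 7
  MUL R1, 2  → R1 = 7 * 2 = 14
  MUL R1, 5  → R1 = 14 * 5 = 70
  SUB R1, 1  → R1 = 70 - 1 = 69
  ADD R1, 4  → R1 = 69 + 4 = 73
Final: R1 = 73

73


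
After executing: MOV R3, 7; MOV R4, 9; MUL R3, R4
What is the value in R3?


Register state trace:
  MOV R3, 7  → R3 = 7
  MOV R4, 9  → R4 = 9
  MUL R3, R4  → R3 = 7 * 9 = 63
Final: R3 = 63

63


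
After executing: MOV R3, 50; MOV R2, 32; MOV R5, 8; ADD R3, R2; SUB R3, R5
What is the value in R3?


Register state trace:
  MOV R3, 50  → R3 = 50
  MOV R2, 32  → R2 = 32
  MOV R5, 8  → R5 = 8
  ADD R3, R2  → R3 = 50 + 32 = 82
  SUB R3, R5  → R3 = 82 - 8 = 74
Final: R3 = 74

74


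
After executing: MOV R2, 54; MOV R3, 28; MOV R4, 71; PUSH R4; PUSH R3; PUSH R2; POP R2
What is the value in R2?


Stack trace (top is rightmost):
  MOV R2, 54  → R2 = 54
  MOV R3, 28  → R3 = 28
  MOV R4, 71  → R4 = 71
  PUSH R4  → stack: [71]
  PUSH R3  → stack: [71, 28]
  PUSH R2  → stack: [71, 28, 54]
  POP R2  → R2 = 54, stack: [71, 28]
Final: R2 = 54

54


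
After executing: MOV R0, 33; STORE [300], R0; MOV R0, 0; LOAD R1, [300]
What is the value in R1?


Register and memory trace:
  MOV R0, 33  → R0 = 33
  STORE [300], R0  → mem[300] = 33
  MOV R0, 0  → R0 = 0
  LOAD R1, [300]  → R1 = mem[300] = 33
Final: R1 = 33

33


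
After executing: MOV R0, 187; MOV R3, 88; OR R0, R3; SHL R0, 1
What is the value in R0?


Register state trace:
  MOV R0, 187  → R0 = 187 (0b10111011)
  MOV R3, 88  → R3 = 88 (0b01011000)
  OR R0, R3  → R0 = 187 OR 88 = 251 (0b11111011)
  SHL R0, 1  → R0 = 251 << 1 = 502
Final: R0 = 502

502


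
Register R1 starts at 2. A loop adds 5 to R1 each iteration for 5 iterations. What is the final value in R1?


Starting value: R1 = 2
  Iter 1: R1 = 2 + 5 = 7
  Iter 2: R1 = 7 + 5 = 12
  Iter 3: R1 = 12 + 5 = 17
  Iter 4: R1 = 17 + 5 = 22
  Iter 5: R1 = 22 + 5 = 27
Final: R1 = 27

27


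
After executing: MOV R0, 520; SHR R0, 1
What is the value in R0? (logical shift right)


Register state trace:
  MOV R0, 520  → R0 = 520
  SHR R0, 1  → R0 = 520 >> 1 = 520 // 2^1 = 260
Final: R0 = 260

260


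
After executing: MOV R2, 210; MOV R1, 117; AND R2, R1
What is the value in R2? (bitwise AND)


Register state trace:
  MOV R2, 210  → R2 = 210 (0b11010010)
  MOV R1, 117  → R1 = 117 (0b01110101)
  AND R2, R1  → R2 = 210 AND 117 = 80 (0b01010000)
Final: R2 = 80

80


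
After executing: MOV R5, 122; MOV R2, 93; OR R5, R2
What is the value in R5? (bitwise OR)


Register state trace:
  MOV R5, 122  → R5 = 122 (0b01111010)
  MOV R2, 93  → R2 = 93 (0b01011101)
  OR R5, R2   → R5 = 122 OR 93 = 127 (0b01111111)
Final: R5 = 127

127


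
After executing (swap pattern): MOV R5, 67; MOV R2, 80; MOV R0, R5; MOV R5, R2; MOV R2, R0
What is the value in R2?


Register state trace (swap pattern):
  MOV R5, 67  → R5 = 67
  MOV R2, 80  → R2 = 80
  MOV R0, R5  → R0 = 67  (save R5)
  MOV R5, R2  → R5 = 80  (R5 gets R2's value)
  MOV R2, R0  → R2 = 67  (R2 gets saved value)
Final: R2 = 67

67


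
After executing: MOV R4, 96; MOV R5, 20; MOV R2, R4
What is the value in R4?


Register state trace:
  MOV R4, 96  → R4 = 96
  MOV R5, 20  → R5 = 20
  MOV R2, R4  → R2 = 96
Final: R4 = 96

96


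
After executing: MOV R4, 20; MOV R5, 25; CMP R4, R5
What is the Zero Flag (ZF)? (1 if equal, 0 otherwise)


Register state trace:
  MOV R4, 20  → R4 = 20
  MOV R5, 25  → R5 = 25
  CMP R4, R5  → computes 20 - 25 = -5
  Result is nonzero, so values are not equal
ZF = 0

0


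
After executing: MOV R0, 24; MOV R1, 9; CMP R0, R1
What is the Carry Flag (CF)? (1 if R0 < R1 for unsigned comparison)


Register state trace:
  MOV R0, 24  → R0 = 24
  MOV R1, 9  → R1 = 9
  CMP R0, R1  → unsigned 24 - 9: no borrow
  24 >= 9, so CF = 0
CF = 0

0
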